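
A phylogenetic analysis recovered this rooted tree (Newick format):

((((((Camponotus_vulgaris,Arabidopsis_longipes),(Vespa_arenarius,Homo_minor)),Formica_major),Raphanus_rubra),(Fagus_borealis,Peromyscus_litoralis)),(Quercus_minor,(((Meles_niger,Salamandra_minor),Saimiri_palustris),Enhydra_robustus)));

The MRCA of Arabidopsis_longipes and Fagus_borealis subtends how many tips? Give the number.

8

The MRCA of Arabidopsis_longipes and Fagus_borealis is the node subtending (((((Camponotus_vulgaris,Arabidopsis_longipes),(Vespa_arenarius,Homo_minor)),Formica_major),Raphanus_rubra),(Fagus_borealis,Peromyscus_litoralis)).
That clade contains 8 terminal taxa: Arabidopsis_longipes, Camponotus_vulgaris, Fagus_borealis, Formica_major, Homo_minor, Peromyscus_litoralis, Raphanus_rubra, Vespa_arenarius.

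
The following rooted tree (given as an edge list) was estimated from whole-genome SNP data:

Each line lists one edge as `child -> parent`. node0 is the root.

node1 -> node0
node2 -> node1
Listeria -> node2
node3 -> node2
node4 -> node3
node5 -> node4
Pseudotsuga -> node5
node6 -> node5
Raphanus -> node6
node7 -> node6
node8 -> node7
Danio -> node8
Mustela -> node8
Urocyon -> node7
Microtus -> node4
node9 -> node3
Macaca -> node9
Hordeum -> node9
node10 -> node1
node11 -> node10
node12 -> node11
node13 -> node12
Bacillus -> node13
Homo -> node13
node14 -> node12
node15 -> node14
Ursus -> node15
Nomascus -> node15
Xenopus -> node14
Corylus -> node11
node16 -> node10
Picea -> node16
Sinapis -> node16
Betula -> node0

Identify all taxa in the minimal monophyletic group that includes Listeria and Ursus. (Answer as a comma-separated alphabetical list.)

Bacillus, Corylus, Danio, Homo, Hordeum, Listeria, Macaca, Microtus, Mustela, Nomascus, Picea, Pseudotsuga, Raphanus, Sinapis, Urocyon, Ursus, Xenopus

Tracing Listeria: it sits inside (Listeria,(((Pseudotsuga,(Raphanus,((Danio,Mustela),Urocyon))),Microtus),(Macaca,Hordeum))).
Tracing Ursus: it sits inside (Ursus,Nomascus).
The smallest clade enclosing both is ((Listeria,(((Pseudotsuga,(Raphanus,((Danio,Mustela),Urocyon))),Microtus),(Macaca,Hordeum))),((((Bacillus,Homo),((Ursus,Nomascus),Xenopus)),Corylus),(Picea,Sinapis))); the answer is its 17 terminal taxa in alphabetical order.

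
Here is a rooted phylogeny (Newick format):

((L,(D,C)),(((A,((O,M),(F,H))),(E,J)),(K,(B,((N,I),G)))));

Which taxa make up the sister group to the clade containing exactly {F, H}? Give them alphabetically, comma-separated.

The clade containing exactly {F, H} attaches to the tree at the node subtending ((O,M),(F,H)).
The other lineage descending from that same node — the sister group — is (O,M); its 2 tips in alphabetical order are the answer.

M, O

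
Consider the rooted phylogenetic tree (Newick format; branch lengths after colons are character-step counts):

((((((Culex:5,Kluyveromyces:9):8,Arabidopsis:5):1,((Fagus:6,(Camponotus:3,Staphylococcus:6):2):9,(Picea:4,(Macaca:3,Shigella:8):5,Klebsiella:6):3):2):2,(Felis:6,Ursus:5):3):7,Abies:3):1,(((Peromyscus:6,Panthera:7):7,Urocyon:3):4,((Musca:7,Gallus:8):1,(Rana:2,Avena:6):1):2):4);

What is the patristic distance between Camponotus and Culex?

30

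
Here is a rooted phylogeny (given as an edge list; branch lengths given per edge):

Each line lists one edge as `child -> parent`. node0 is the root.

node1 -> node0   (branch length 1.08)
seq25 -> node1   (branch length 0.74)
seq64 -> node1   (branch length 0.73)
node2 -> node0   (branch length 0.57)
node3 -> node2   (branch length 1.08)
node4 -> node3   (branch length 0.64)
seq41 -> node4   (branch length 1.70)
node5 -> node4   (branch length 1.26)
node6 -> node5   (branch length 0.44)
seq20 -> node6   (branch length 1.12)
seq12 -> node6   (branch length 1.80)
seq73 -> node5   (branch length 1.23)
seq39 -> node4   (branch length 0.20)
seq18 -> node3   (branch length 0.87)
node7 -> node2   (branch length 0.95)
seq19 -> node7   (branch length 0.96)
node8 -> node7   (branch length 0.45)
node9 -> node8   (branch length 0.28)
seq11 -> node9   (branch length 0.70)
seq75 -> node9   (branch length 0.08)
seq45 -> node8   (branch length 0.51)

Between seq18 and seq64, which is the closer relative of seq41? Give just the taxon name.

seq18

The MRCA of seq41 and seq18 subtends ((seq41,((seq20,seq12),seq73),seq39),seq18) (6 taxa).
The MRCA of seq41 and seq64 is the root, subtending the entire tree (12 taxa).
The first is nested inside the second, so seq41 shares a more recent common ancestor with seq18.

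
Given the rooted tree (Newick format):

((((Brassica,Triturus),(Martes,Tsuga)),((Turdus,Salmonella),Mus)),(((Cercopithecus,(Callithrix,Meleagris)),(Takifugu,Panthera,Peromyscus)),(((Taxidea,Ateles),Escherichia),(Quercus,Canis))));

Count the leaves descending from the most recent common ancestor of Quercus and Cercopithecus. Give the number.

The MRCA of Quercus and Cercopithecus is the node subtending (((Cercopithecus,(Callithrix,Meleagris)),(Takifugu,Panthera,Peromyscus)),(((Taxidea,Ateles),Escherichia),(Quercus,Canis))).
That clade contains 11 terminal taxa: Ateles, Callithrix, Canis, Cercopithecus, Escherichia, Meleagris, Panthera, Peromyscus, Quercus, Takifugu, Taxidea.

11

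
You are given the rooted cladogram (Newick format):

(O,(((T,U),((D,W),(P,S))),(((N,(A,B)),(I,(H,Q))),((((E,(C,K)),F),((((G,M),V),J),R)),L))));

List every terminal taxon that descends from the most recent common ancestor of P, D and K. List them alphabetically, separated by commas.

A, B, C, D, E, F, G, H, I, J, K, L, M, N, P, Q, R, S, T, U, V, W

Tracing P: it sits inside (P,S).
Tracing D: it sits inside (D,W).
Tracing K: it sits inside (C,K).
The smallest clade enclosing all 3 is (((T,U),((D,W),(P,S))),(((N,(A,B)),(I,(H,Q))),((((E,(C,K)),F),((((G,M),V),J),R)),L))); the answer is its 22 terminal taxa in alphabetical order.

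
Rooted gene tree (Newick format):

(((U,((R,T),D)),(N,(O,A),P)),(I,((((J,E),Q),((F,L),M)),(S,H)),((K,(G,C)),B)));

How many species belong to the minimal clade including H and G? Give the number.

13

The MRCA of H and G is the node subtending (I,((((J,E),Q),((F,L),M)),(S,H)),((K,(G,C)),B)).
That clade contains 13 terminal taxa: B, C, E, F, G, H, I, J, K, L, M, Q, S.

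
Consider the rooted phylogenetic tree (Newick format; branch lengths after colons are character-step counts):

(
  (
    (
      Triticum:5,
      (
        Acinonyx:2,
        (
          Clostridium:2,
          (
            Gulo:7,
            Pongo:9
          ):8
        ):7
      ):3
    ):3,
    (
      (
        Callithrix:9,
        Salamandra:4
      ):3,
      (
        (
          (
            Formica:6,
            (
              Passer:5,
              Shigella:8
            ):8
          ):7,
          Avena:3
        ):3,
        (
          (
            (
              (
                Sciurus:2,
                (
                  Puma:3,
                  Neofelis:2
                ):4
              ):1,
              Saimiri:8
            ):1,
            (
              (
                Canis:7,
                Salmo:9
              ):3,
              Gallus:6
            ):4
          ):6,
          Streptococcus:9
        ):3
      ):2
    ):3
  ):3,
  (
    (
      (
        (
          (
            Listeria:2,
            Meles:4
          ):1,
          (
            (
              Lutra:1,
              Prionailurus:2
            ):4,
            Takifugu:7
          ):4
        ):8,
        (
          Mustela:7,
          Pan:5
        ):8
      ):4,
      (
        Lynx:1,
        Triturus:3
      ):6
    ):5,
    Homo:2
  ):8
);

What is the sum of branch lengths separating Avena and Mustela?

The path runs Avena → … → MRCA → … → Mustela; the MRCA is the root of the tree.
Branch lengths along that path: 3 + 3 + 2 + 3 + 3 + 8 + 5 + 4 + 8 + 7 = 46.

46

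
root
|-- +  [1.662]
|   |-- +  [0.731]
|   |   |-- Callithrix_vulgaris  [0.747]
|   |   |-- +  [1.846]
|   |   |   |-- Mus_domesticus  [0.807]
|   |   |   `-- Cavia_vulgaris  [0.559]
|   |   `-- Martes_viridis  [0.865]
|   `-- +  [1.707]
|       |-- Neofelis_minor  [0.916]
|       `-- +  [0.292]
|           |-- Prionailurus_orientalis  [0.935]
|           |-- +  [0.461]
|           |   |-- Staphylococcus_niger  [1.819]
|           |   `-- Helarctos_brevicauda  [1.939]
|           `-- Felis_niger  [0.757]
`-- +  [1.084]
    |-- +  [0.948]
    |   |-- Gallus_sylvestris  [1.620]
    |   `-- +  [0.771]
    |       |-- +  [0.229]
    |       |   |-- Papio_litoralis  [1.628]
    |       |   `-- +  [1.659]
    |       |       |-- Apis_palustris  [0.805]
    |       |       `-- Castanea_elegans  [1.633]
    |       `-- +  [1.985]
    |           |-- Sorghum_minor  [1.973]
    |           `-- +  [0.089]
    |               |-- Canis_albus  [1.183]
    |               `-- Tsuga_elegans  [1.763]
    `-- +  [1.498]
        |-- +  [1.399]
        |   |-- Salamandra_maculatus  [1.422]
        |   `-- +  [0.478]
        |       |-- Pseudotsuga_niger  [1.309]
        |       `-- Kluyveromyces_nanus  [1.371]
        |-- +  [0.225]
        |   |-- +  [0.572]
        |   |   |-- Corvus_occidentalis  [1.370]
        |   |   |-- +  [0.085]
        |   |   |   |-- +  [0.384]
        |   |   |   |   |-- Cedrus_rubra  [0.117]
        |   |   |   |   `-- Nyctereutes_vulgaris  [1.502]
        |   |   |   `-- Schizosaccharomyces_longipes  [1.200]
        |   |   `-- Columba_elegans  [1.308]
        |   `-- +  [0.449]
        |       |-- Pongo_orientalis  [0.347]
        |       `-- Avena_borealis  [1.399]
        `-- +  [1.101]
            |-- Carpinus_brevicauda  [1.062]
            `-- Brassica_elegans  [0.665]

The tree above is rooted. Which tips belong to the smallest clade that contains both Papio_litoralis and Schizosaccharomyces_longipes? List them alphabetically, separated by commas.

Tracing Papio_litoralis: it sits inside (Papio_litoralis,(Apis_palustris,Castanea_elegans)).
Tracing Schizosaccharomyces_longipes: it sits inside ((Cedrus_rubra,Nyctereutes_vulgaris),Schizosaccharomyces_longipes).
The smallest clade enclosing both is ((Gallus_sylvestris,((Papio_litoralis,(Apis_palustris,Castanea_elegans)),(Sorghum_minor,(Canis_albus,Tsuga_elegans)))),((Salamandra_maculatus,(Pseudotsuga_niger,Kluyveromyces_nanus)),((Corvus_occidentalis,((Cedrus_rubra,Nyctereutes_vulgaris),Schizosaccharomyces_longipes),Columba_elegans),(Pongo_orientalis,Avena_borealis)),(Carpinus_brevicauda,Brassica_elegans))); the answer is its 19 terminal taxa in alphabetical order.

Apis_palustris, Avena_borealis, Brassica_elegans, Canis_albus, Carpinus_brevicauda, Castanea_elegans, Cedrus_rubra, Columba_elegans, Corvus_occidentalis, Gallus_sylvestris, Kluyveromyces_nanus, Nyctereutes_vulgaris, Papio_litoralis, Pongo_orientalis, Pseudotsuga_niger, Salamandra_maculatus, Schizosaccharomyces_longipes, Sorghum_minor, Tsuga_elegans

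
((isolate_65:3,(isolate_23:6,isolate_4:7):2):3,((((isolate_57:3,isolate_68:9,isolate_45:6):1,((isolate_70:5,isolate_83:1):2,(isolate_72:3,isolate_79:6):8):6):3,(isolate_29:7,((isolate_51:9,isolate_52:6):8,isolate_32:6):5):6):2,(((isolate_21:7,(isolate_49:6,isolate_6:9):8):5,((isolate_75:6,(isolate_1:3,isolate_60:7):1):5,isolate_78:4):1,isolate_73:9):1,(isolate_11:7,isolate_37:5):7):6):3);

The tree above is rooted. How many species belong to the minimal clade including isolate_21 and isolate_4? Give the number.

24

The MRCA of isolate_21 and isolate_4 is the root, so the clade is the entire tree.
That clade contains 24 terminal taxa: isolate_1, isolate_11, isolate_21, isolate_23, isolate_29, isolate_32, isolate_37, isolate_4, isolate_45, isolate_49, isolate_51, isolate_52, isolate_57, isolate_6, isolate_60, isolate_65, isolate_68, isolate_70, isolate_72, isolate_73, isolate_75, isolate_78, isolate_79, isolate_83.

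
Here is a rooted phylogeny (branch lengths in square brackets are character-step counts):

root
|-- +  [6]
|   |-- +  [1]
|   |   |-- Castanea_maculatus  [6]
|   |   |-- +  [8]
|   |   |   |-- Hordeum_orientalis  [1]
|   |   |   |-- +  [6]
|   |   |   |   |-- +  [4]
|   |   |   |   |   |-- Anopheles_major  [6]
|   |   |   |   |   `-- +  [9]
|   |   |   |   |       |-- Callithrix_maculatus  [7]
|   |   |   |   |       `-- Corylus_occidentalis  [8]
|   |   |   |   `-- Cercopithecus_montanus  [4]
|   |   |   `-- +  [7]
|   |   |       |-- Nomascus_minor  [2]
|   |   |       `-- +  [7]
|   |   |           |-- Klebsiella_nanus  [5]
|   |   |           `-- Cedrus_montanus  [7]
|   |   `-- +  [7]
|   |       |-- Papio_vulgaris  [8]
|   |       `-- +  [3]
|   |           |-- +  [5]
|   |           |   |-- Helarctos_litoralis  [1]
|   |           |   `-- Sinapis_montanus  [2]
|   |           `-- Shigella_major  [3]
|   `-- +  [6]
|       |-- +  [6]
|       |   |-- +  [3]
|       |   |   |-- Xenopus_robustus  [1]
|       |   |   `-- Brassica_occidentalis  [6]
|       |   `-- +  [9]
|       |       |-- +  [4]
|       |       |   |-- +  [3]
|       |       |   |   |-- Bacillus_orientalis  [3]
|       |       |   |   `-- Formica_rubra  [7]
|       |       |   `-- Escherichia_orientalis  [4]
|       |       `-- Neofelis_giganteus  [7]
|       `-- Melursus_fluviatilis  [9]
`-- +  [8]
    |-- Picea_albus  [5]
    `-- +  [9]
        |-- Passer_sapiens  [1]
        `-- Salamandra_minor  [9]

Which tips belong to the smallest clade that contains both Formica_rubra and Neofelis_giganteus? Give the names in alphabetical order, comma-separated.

Tracing Formica_rubra: it sits inside (Bacillus_orientalis,Formica_rubra).
Tracing Neofelis_giganteus: it sits inside (((Bacillus_orientalis,Formica_rubra),Escherichia_orientalis),Neofelis_giganteus).
The smallest clade enclosing both is (((Bacillus_orientalis,Formica_rubra),Escherichia_orientalis),Neofelis_giganteus); the answer is its 4 terminal taxa in alphabetical order.

Bacillus_orientalis, Escherichia_orientalis, Formica_rubra, Neofelis_giganteus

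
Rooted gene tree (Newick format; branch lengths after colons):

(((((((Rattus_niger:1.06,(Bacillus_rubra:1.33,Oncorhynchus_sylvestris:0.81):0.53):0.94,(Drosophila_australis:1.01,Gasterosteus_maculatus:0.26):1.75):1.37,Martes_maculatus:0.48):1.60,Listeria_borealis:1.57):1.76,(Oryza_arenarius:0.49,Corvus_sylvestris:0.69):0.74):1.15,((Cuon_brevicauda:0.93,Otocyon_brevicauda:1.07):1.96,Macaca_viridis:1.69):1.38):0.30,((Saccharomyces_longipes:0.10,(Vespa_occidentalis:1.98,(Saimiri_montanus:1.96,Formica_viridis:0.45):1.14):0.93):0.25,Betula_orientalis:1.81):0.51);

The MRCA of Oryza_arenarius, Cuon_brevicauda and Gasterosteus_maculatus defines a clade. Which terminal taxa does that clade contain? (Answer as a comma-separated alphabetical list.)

Bacillus_rubra, Corvus_sylvestris, Cuon_brevicauda, Drosophila_australis, Gasterosteus_maculatus, Listeria_borealis, Macaca_viridis, Martes_maculatus, Oncorhynchus_sylvestris, Oryza_arenarius, Otocyon_brevicauda, Rattus_niger

Tracing Oryza_arenarius: it sits inside (Oryza_arenarius,Corvus_sylvestris).
Tracing Cuon_brevicauda: it sits inside (Cuon_brevicauda,Otocyon_brevicauda).
Tracing Gasterosteus_maculatus: it sits inside (Drosophila_australis,Gasterosteus_maculatus).
The smallest clade enclosing all 3 is ((((((Rattus_niger,(Bacillus_rubra,Oncorhynchus_sylvestris)),(Drosophila_australis,Gasterosteus_maculatus)),Martes_maculatus),Listeria_borealis),(Oryza_arenarius,Corvus_sylvestris)),((Cuon_brevicauda,Otocyon_brevicauda),Macaca_viridis)); the answer is its 12 terminal taxa in alphabetical order.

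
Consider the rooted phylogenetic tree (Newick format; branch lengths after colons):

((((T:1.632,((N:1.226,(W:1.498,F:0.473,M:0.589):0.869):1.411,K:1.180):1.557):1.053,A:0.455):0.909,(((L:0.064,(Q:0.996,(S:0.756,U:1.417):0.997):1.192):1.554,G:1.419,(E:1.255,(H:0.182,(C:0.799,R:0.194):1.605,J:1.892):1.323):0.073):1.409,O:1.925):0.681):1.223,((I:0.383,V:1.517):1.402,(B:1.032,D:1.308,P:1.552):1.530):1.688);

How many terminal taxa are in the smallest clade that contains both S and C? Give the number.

The MRCA of S and C is the node subtending ((L,(Q,(S,U))),G,(E,(H,(C,R),J))).
That clade contains 10 terminal taxa: C, E, G, H, J, L, Q, R, S, U.

10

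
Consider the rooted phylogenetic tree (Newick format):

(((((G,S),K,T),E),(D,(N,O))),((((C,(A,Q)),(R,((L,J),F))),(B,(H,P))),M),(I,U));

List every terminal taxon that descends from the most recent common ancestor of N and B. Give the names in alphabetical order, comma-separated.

Tracing N: it sits inside (N,O).
Tracing B: it sits inside (B,(H,P)).
The smallest clade enclosing both is the whole tree (their MRCA is the root), so the answer is all 21 tips in alphabetical order.

A, B, C, D, E, F, G, H, I, J, K, L, M, N, O, P, Q, R, S, T, U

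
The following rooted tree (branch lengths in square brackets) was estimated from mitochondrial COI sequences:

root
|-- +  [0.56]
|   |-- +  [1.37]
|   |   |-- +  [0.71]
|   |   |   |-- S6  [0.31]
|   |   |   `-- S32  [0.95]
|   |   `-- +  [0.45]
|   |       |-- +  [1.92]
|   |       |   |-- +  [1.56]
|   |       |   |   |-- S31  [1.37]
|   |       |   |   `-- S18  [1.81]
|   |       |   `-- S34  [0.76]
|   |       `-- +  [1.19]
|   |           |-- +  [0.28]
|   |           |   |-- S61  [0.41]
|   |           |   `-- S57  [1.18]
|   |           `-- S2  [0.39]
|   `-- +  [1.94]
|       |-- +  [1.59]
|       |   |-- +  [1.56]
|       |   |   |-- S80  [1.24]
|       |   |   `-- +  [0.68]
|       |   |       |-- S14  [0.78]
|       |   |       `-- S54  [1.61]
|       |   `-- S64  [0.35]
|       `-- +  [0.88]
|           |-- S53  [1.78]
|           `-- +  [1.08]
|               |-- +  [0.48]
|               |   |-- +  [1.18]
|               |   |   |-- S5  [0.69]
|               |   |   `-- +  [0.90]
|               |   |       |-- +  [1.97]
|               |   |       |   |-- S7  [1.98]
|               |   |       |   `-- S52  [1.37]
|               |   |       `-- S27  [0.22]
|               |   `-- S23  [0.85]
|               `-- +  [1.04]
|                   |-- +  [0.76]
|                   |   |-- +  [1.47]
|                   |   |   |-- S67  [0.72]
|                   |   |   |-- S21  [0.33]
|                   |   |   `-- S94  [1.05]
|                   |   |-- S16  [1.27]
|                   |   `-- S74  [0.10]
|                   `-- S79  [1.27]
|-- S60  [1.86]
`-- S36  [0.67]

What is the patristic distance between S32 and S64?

The path runs S32 → … → MRCA → … → S64; the MRCA is the node subtending (((S6,S32),(((S31,S18),S34),((S61,S57),S2))),(((S80,(S14,S54)),S64),(S53,(((S5,((S7,S52),S27)),S23),(((S67,S21,S94),S16,S74),S79))))).
Branch lengths along that path: 0.95 + 0.71 + 1.37 + 1.94 + 1.59 + 0.35 = 6.91.

6.91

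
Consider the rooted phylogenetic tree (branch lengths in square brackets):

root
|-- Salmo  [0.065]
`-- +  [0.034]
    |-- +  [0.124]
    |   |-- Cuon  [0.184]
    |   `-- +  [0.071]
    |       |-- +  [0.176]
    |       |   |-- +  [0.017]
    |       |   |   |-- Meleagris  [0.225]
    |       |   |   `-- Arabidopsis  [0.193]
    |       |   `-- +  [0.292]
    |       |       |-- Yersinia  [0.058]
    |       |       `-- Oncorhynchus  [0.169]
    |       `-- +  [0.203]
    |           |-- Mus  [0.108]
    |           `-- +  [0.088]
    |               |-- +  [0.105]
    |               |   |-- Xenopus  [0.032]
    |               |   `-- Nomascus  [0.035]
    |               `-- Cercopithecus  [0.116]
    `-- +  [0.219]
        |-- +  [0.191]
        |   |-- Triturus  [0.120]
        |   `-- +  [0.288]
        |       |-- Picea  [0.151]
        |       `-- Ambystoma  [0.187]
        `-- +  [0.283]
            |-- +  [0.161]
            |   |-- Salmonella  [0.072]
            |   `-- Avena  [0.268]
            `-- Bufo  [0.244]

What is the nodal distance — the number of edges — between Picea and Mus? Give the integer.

8

The MRCA of Picea and Mus is the node subtending ((Cuon,(((Meleagris,Arabidopsis),(Yersinia,Oncorhynchus)),(Mus,((Xenopus,Nomascus),Cercopithecus)))),((Triturus,(Picea,Ambystoma)),((Salmonella,Avena),Bufo))).
From Picea up to that node: 4 branches. From Mus up to the same node: 4 branches. Total: 4 + 4 = 8.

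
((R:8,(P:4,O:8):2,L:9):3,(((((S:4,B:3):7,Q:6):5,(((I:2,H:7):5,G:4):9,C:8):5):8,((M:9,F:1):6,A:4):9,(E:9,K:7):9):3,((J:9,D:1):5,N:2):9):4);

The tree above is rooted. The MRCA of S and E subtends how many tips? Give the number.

12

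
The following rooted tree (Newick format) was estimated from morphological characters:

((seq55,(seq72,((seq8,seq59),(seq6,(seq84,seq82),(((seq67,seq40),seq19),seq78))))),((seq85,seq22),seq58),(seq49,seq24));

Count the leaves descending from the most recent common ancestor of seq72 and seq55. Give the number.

11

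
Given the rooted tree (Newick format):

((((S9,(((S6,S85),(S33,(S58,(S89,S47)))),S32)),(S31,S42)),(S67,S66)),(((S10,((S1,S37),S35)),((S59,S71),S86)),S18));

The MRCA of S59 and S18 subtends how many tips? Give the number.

The MRCA of S59 and S18 is the node subtending (((S10,((S1,S37),S35)),((S59,S71),S86)),S18).
That clade contains 8 terminal taxa: S1, S10, S18, S35, S37, S59, S71, S86.

8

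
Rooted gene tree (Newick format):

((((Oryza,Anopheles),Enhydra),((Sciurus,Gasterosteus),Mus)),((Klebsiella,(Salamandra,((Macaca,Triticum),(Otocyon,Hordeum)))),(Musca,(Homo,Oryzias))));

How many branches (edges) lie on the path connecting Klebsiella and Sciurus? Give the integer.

The MRCA of Klebsiella and Sciurus is the root of the tree.
From Klebsiella up to that node: 3 branches. From Sciurus up to the same node: 4 branches. Total: 3 + 4 = 7.

7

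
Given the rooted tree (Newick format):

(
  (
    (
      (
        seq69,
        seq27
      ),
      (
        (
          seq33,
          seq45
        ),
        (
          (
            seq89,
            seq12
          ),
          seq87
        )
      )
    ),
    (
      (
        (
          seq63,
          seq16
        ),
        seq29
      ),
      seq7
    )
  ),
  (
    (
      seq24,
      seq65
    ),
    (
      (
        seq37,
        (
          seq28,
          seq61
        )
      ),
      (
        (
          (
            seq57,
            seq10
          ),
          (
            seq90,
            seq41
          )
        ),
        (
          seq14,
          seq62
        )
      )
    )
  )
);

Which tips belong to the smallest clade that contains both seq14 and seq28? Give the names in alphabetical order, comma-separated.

Tracing seq14: it sits inside (seq14,seq62).
Tracing seq28: it sits inside (seq28,seq61).
The smallest clade enclosing both is ((seq37,(seq28,seq61)),(((seq57,seq10),(seq90,seq41)),(seq14,seq62))); the answer is its 9 terminal taxa in alphabetical order.

seq10, seq14, seq28, seq37, seq41, seq57, seq61, seq62, seq90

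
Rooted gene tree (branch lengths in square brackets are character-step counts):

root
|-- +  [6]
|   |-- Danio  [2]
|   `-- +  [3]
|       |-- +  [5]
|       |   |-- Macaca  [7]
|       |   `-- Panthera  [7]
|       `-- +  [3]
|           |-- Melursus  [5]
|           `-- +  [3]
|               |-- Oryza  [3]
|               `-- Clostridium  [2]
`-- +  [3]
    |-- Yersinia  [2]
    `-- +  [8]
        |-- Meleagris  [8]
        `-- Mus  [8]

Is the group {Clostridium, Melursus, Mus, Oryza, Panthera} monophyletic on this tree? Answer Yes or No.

No

The MRCA of the listed taxa is the root, so the smallest clade containing them is the whole tree.
That clade also contains Danio, Macaca, Meleagris, Yersinia, which are not in the proposed group, so the group is not monophyletic.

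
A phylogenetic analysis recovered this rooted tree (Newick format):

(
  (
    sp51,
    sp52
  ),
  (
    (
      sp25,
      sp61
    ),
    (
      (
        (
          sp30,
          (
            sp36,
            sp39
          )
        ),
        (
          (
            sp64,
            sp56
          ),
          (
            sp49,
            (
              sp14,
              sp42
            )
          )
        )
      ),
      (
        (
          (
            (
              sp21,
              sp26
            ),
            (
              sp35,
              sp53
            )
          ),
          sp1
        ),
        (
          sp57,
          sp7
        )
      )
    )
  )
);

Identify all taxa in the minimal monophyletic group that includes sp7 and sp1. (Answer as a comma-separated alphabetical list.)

sp1, sp21, sp26, sp35, sp53, sp57, sp7

Tracing sp7: it sits inside (sp57,sp7).
Tracing sp1: it sits inside (((sp21,sp26),(sp35,sp53)),sp1).
The smallest clade enclosing both is ((((sp21,sp26),(sp35,sp53)),sp1),(sp57,sp7)); the answer is its 7 terminal taxa in alphabetical order.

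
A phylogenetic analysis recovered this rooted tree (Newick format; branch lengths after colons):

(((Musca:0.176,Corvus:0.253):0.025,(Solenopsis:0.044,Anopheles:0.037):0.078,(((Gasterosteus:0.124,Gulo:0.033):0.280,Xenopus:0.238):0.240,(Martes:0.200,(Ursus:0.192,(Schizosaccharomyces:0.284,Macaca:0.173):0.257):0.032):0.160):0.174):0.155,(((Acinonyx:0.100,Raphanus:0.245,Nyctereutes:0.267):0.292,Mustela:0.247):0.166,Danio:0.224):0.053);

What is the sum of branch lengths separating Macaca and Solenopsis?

0.918

The path runs Macaca → … → MRCA → … → Solenopsis; the MRCA is the node subtending ((Musca,Corvus),(Solenopsis,Anopheles),(((Gasterosteus,Gulo),Xenopus),(Martes,(Ursus,(Schizosaccharomyces,Macaca))))).
Branch lengths along that path: 0.173 + 0.257 + 0.032 + 0.160 + 0.174 + 0.078 + 0.044 = 0.918.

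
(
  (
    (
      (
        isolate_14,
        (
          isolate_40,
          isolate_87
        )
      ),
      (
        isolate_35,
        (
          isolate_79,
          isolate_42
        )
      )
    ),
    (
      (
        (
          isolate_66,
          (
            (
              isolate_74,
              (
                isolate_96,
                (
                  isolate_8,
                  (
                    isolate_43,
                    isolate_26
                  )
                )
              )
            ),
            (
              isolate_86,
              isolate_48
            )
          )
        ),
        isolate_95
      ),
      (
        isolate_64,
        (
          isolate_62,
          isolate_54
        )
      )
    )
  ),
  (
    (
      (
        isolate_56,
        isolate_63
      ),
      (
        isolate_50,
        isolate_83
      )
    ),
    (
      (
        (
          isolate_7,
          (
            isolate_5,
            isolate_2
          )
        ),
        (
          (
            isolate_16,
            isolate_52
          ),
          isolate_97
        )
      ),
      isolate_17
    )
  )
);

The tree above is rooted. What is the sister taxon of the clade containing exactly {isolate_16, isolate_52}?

The clade containing exactly {isolate_16, isolate_52} attaches to the tree at the node subtending ((isolate_16,isolate_52),isolate_97).
The other lineage descending from that same node — the sister group — is the single tip isolate_97.

isolate_97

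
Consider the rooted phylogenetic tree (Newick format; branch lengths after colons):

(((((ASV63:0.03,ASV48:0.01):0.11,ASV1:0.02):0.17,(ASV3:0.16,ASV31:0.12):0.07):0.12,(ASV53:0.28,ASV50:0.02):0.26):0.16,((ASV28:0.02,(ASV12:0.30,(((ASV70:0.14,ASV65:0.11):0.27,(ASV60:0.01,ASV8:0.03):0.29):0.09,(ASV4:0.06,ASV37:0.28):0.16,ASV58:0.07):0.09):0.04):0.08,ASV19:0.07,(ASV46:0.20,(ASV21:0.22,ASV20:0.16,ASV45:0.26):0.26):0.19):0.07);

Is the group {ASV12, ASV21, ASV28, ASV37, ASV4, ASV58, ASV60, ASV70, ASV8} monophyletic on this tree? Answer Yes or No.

The MRCA of the listed taxa subtends ((ASV28,(ASV12,(((ASV70,ASV65),(ASV60,ASV8)),(ASV4,ASV37),ASV58))),ASV19,(ASV46,(ASV21,ASV20,ASV45))).
That clade also contains ASV19, ASV20, ASV45, ASV46, ASV65, which are not in the proposed group, so the group is not monophyletic.

No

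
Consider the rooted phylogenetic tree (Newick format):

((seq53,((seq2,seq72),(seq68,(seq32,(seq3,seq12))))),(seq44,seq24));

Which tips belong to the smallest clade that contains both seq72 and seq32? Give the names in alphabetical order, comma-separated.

Tracing seq72: it sits inside (seq2,seq72).
Tracing seq32: it sits inside (seq32,(seq3,seq12)).
The smallest clade enclosing both is ((seq2,seq72),(seq68,(seq32,(seq3,seq12)))); the answer is its 6 terminal taxa in alphabetical order.

seq12, seq2, seq3, seq32, seq68, seq72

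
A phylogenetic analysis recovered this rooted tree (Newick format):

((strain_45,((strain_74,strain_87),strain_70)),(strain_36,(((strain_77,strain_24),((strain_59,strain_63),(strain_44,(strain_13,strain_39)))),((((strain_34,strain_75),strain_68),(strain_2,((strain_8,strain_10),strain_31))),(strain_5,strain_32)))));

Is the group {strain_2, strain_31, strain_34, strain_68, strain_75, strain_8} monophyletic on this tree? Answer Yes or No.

No

The MRCA of the listed taxa subtends (((strain_34,strain_75),strain_68),(strain_2,((strain_8,strain_10),strain_31))).
That clade also contains strain_10, which is not in the proposed group, so the group is not monophyletic.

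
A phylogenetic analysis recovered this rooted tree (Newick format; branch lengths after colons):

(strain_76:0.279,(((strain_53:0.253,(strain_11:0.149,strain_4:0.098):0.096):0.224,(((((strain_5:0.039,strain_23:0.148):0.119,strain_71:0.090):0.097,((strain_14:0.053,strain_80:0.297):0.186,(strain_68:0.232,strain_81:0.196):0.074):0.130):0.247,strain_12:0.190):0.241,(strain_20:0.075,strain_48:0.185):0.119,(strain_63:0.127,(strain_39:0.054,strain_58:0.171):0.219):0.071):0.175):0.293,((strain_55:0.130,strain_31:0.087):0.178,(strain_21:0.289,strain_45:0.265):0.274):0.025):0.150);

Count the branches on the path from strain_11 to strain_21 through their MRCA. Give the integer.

The MRCA of strain_11 and strain_21 is the node subtending (((strain_53,(strain_11,strain_4)),(((((strain_5,strain_23),strain_71),((strain_14,strain_80),(strain_68,strain_81))),strain_12),(strain_20,strain_48),(strain_63,(strain_39,strain_58)))),((strain_55,strain_31),(strain_21,strain_45))).
From strain_11 up to that node: 4 branches. From strain_21 up to the same node: 3 branches. Total: 4 + 3 = 7.

7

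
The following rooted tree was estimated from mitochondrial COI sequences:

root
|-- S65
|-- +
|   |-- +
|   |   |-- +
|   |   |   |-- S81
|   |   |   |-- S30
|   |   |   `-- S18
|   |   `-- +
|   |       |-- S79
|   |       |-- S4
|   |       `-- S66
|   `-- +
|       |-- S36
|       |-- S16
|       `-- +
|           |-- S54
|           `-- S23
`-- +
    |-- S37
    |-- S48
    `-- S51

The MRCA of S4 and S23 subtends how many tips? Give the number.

The MRCA of S4 and S23 is the node subtending (((S81,S30,S18),(S79,S4,S66)),(S36,S16,(S54,S23))).
That clade contains 10 terminal taxa: S16, S18, S23, S30, S36, S4, S54, S66, S79, S81.

10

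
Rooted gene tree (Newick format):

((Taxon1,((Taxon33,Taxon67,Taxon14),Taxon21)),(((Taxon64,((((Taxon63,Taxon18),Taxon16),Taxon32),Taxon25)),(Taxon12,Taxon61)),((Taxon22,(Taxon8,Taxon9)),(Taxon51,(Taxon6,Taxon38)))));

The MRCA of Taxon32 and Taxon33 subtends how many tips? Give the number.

The MRCA of Taxon32 and Taxon33 is the root, so the clade is the entire tree.
That clade contains 19 terminal taxa: Taxon1, Taxon12, Taxon14, Taxon16, Taxon18, Taxon21, Taxon22, Taxon25, Taxon32, Taxon33, Taxon38, Taxon51, Taxon6, Taxon61, Taxon63, Taxon64, Taxon67, Taxon8, Taxon9.

19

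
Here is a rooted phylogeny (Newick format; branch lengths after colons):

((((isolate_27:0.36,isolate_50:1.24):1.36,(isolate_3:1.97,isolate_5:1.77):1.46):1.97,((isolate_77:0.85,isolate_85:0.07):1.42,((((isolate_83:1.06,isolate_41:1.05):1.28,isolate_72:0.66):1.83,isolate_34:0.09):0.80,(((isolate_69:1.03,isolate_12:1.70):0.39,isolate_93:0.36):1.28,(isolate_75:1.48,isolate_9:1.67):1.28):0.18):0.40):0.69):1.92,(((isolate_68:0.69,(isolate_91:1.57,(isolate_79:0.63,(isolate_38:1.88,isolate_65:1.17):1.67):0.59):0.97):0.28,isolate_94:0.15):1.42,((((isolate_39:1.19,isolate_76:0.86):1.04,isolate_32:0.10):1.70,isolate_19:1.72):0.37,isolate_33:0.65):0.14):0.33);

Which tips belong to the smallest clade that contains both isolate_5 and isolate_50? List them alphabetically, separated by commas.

isolate_27, isolate_3, isolate_5, isolate_50

Tracing isolate_5: it sits inside (isolate_3,isolate_5).
Tracing isolate_50: it sits inside (isolate_27,isolate_50).
The smallest clade enclosing both is ((isolate_27,isolate_50),(isolate_3,isolate_5)); the answer is its 4 terminal taxa in alphabetical order.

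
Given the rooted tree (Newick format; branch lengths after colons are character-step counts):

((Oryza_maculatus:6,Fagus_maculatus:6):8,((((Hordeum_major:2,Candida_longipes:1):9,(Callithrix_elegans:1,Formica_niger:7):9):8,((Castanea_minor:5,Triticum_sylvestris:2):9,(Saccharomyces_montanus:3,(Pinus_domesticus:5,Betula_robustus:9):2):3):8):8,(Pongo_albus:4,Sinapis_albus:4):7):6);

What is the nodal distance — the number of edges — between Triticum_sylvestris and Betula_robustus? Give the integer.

The MRCA of Triticum_sylvestris and Betula_robustus is the node subtending ((Castanea_minor,Triticum_sylvestris),(Saccharomyces_montanus,(Pinus_domesticus,Betula_robustus))).
From Triticum_sylvestris up to that node: 2 branches. From Betula_robustus up to the same node: 3 branches. Total: 2 + 3 = 5.

5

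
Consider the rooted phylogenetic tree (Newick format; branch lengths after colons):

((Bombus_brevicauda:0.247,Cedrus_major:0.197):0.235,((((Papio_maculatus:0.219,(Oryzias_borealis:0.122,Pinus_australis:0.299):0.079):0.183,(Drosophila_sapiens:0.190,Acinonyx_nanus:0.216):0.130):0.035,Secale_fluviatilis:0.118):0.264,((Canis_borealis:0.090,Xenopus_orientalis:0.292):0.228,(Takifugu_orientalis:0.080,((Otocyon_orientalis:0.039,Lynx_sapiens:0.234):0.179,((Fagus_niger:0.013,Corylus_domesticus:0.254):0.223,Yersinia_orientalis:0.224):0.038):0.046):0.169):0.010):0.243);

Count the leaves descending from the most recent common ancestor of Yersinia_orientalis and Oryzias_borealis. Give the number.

14

The MRCA of Yersinia_orientalis and Oryzias_borealis is the node subtending ((((Papio_maculatus,(Oryzias_borealis,Pinus_australis)),(Drosophila_sapiens,Acinonyx_nanus)),Secale_fluviatilis),((Canis_borealis,Xenopus_orientalis),(Takifugu_orientalis,((Otocyon_orientalis,Lynx_sapiens),((Fagus_niger,Corylus_domesticus),Yersinia_orientalis))))).
That clade contains 14 terminal taxa: Acinonyx_nanus, Canis_borealis, Corylus_domesticus, Drosophila_sapiens, Fagus_niger, Lynx_sapiens, Oryzias_borealis, Otocyon_orientalis, Papio_maculatus, Pinus_australis, Secale_fluviatilis, Takifugu_orientalis, Xenopus_orientalis, Yersinia_orientalis.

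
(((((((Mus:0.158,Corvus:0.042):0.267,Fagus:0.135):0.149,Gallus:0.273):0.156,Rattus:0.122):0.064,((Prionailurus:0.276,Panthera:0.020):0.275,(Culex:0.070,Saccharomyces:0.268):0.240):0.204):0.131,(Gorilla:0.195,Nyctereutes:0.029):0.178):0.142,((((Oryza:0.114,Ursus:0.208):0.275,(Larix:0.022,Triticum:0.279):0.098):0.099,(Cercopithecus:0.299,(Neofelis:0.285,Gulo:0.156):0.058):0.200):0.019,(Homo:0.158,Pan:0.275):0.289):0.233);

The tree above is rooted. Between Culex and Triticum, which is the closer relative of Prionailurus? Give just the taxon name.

The MRCA of Prionailurus and Culex subtends ((Prionailurus,Panthera),(Culex,Saccharomyces)) (4 taxa).
The MRCA of Prionailurus and Triticum is the root, subtending the entire tree (20 taxa).
The first is nested inside the second, so Prionailurus shares a more recent common ancestor with Culex.

Culex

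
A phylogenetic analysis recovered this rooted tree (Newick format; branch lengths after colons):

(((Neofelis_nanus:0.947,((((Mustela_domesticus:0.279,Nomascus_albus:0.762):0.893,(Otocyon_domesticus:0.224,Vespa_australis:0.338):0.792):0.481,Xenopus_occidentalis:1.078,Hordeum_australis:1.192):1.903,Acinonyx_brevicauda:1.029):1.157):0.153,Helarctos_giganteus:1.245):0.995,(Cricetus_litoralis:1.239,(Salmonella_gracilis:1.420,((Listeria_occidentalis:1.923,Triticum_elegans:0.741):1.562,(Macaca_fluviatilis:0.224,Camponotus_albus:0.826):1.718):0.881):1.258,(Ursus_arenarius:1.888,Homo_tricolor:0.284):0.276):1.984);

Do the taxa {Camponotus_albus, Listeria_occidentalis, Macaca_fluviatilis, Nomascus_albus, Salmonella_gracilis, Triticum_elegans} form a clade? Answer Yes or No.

No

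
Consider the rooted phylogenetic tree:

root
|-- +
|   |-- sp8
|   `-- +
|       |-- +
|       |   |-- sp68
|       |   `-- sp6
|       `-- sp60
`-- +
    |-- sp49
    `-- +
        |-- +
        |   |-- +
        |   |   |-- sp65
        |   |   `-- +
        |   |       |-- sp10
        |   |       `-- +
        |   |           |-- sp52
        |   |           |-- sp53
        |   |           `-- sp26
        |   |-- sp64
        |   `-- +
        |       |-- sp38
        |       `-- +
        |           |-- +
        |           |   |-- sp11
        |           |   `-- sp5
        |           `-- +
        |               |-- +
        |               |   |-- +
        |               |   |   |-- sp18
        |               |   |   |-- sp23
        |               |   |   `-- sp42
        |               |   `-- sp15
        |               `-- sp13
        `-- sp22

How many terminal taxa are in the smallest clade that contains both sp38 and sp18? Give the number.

The MRCA of sp38 and sp18 is the node subtending (sp38,((sp11,sp5),(((sp18,sp23,sp42),sp15),sp13))).
That clade contains 8 terminal taxa: sp11, sp13, sp15, sp18, sp23, sp38, sp42, sp5.

8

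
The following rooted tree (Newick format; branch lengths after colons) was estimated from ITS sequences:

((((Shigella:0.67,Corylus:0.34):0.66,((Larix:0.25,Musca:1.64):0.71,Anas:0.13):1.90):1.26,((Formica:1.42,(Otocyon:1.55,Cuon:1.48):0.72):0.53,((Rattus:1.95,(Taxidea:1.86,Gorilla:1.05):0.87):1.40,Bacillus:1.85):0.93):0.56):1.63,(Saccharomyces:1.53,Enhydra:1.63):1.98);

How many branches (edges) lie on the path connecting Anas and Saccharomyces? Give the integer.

6

The MRCA of Anas and Saccharomyces is the root of the tree.
From Anas up to that node: 4 branches. From Saccharomyces up to the same node: 2 branches. Total: 4 + 2 = 6.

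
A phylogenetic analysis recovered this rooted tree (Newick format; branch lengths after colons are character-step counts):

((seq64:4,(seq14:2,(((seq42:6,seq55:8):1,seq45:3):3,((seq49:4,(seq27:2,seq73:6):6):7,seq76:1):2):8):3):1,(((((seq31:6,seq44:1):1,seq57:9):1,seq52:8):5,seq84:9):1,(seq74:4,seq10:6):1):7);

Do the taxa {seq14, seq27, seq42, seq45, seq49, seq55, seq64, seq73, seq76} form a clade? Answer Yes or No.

The most recent common ancestor of these taxa subtends (seq64,(seq14,(((seq42,seq55),seq45),((seq49,(seq27,seq73)),seq76)))).
That clade has exactly 9 tips — every listed taxon and nothing else — so the group is monophyletic.

Yes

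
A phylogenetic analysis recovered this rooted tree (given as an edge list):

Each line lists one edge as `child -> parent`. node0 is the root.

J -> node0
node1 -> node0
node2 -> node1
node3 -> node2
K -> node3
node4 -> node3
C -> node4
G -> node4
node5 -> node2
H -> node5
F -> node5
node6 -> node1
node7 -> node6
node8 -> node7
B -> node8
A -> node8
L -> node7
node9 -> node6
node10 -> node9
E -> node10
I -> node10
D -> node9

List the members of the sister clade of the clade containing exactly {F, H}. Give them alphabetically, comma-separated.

C, G, K

The clade containing exactly {F, H} attaches to the tree at the node subtending ((K,(C,G)),(H,F)).
The other lineage descending from that same node — the sister group — is (K,(C,G)); its 3 tips in alphabetical order are the answer.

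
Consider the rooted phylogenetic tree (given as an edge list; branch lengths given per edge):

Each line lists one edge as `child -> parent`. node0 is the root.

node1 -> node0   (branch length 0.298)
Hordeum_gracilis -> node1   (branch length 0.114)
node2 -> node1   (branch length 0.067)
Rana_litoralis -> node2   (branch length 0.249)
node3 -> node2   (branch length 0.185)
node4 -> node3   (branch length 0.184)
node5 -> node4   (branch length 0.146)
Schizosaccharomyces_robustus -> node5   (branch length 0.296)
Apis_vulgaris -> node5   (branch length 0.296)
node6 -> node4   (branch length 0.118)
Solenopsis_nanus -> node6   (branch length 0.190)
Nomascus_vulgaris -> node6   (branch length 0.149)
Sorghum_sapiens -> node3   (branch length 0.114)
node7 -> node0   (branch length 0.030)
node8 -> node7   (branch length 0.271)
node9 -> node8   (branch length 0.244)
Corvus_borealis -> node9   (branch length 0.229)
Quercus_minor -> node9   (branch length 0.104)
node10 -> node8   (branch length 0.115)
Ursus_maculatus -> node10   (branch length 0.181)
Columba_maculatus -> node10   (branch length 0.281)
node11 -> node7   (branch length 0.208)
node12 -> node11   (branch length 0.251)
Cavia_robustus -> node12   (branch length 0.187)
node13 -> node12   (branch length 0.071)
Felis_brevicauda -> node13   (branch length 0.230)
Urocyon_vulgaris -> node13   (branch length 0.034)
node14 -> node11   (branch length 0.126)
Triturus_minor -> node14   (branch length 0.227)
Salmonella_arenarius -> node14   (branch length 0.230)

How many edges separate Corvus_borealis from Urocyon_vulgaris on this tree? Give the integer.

The MRCA of Corvus_borealis and Urocyon_vulgaris is the node subtending (((Corvus_borealis,Quercus_minor),(Ursus_maculatus,Columba_maculatus)),((Cavia_robustus,(Felis_brevicauda,Urocyon_vulgaris)),(Triturus_minor,Salmonella_arenarius))).
From Corvus_borealis up to that node: 3 branches. From Urocyon_vulgaris up to the same node: 4 branches. Total: 3 + 4 = 7.

7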